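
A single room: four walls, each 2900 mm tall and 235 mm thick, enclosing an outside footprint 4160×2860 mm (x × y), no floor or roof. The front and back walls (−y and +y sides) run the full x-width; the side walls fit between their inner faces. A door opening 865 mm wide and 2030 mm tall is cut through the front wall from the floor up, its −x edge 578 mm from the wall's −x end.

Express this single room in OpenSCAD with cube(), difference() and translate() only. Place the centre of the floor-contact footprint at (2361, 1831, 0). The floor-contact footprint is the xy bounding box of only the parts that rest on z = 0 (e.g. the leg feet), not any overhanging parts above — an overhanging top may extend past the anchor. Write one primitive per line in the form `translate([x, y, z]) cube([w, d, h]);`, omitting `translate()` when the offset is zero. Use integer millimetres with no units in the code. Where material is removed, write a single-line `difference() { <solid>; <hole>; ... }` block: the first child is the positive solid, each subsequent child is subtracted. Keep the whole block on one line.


difference() { translate([281, 401, 0]) cube([4160, 235, 2900]); translate([859, 401, 0]) cube([865, 235, 2030]); }
translate([281, 3026, 0]) cube([4160, 235, 2900]);
translate([281, 636, 0]) cube([235, 2390, 2900]);
translate([4206, 636, 0]) cube([235, 2390, 2900]);


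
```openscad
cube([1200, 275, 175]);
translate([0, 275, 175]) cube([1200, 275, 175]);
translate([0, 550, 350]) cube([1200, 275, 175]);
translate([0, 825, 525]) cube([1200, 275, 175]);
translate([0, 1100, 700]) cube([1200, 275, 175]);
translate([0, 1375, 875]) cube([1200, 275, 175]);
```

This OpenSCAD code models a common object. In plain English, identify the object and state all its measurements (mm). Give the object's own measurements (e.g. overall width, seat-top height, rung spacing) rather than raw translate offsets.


A straight staircase of 6 solid steps. Each step is 1200 mm wide (x), 275 mm deep (y, the going) and 175 mm tall (the rise). The first step rests on the floor; each subsequent step sits one going further in +y and one rise higher in +z, directly behind and above the previous step with no overlap.


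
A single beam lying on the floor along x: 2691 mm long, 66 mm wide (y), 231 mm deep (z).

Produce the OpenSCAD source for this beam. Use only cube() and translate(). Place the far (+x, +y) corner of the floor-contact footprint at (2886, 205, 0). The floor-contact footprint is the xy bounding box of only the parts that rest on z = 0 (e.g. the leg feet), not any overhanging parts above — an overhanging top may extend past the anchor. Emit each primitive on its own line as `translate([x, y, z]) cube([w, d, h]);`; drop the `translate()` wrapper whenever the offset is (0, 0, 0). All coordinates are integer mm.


translate([195, 139, 0]) cube([2691, 66, 231]);


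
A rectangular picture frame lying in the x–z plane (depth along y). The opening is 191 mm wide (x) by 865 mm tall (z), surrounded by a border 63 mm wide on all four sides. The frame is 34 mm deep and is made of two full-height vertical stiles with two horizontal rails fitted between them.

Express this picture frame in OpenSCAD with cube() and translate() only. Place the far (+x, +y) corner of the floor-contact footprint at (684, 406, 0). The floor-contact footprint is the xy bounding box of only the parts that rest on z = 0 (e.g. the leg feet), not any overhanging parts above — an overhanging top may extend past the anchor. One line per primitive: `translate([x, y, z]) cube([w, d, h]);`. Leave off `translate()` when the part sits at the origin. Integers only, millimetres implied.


translate([367, 372, 0]) cube([63, 34, 991]);
translate([621, 372, 0]) cube([63, 34, 991]);
translate([430, 372, 0]) cube([191, 34, 63]);
translate([430, 372, 928]) cube([191, 34, 63]);


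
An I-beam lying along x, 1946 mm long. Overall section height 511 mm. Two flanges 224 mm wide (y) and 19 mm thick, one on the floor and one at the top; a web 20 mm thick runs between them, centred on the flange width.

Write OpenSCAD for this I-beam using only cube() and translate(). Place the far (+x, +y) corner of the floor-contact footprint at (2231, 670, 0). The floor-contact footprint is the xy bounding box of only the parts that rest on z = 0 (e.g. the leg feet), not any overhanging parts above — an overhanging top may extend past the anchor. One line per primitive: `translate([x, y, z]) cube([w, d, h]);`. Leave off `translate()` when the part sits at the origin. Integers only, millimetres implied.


translate([285, 446, 0]) cube([1946, 224, 19]);
translate([285, 548, 19]) cube([1946, 20, 473]);
translate([285, 446, 492]) cube([1946, 224, 19]);


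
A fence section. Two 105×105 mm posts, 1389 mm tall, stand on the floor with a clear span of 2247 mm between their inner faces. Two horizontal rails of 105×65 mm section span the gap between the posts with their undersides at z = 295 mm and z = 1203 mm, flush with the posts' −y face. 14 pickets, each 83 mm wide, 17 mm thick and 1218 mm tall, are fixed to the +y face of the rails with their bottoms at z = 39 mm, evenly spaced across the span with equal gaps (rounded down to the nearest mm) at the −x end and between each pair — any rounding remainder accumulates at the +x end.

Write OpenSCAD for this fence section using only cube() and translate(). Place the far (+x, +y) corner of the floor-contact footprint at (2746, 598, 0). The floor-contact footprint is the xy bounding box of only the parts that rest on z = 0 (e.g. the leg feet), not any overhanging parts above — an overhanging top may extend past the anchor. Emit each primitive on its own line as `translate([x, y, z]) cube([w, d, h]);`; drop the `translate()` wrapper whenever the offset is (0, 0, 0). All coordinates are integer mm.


translate([289, 493, 0]) cube([105, 105, 1389]);
translate([2641, 493, 0]) cube([105, 105, 1389]);
translate([394, 493, 295]) cube([2247, 105, 65]);
translate([394, 493, 1203]) cube([2247, 105, 65]);
translate([466, 598, 39]) cube([83, 17, 1218]);
translate([621, 598, 39]) cube([83, 17, 1218]);
translate([776, 598, 39]) cube([83, 17, 1218]);
translate([931, 598, 39]) cube([83, 17, 1218]);
translate([1086, 598, 39]) cube([83, 17, 1218]);
translate([1241, 598, 39]) cube([83, 17, 1218]);
translate([1396, 598, 39]) cube([83, 17, 1218]);
translate([1551, 598, 39]) cube([83, 17, 1218]);
translate([1706, 598, 39]) cube([83, 17, 1218]);
translate([1861, 598, 39]) cube([83, 17, 1218]);
translate([2016, 598, 39]) cube([83, 17, 1218]);
translate([2171, 598, 39]) cube([83, 17, 1218]);
translate([2326, 598, 39]) cube([83, 17, 1218]);
translate([2481, 598, 39]) cube([83, 17, 1218]);


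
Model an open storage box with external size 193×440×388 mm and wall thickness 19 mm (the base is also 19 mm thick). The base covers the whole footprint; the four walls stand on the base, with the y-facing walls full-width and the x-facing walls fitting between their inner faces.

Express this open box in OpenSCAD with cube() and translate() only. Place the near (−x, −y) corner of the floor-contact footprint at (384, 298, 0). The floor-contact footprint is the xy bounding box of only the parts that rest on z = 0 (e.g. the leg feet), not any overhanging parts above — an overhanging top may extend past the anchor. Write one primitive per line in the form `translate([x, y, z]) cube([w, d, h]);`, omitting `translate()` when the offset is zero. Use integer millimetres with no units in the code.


translate([384, 298, 0]) cube([193, 440, 19]);
translate([384, 298, 19]) cube([193, 19, 369]);
translate([384, 719, 19]) cube([193, 19, 369]);
translate([384, 317, 19]) cube([19, 402, 369]);
translate([558, 317, 19]) cube([19, 402, 369]);


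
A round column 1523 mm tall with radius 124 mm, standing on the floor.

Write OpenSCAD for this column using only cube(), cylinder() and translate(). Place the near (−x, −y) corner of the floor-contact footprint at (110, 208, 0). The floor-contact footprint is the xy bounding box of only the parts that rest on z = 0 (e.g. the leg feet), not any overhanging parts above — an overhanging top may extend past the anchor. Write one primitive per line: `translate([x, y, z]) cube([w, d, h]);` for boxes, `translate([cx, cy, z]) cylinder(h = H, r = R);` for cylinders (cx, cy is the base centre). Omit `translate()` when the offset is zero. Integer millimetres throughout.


translate([234, 332, 0]) cylinder(h = 1523, r = 124);


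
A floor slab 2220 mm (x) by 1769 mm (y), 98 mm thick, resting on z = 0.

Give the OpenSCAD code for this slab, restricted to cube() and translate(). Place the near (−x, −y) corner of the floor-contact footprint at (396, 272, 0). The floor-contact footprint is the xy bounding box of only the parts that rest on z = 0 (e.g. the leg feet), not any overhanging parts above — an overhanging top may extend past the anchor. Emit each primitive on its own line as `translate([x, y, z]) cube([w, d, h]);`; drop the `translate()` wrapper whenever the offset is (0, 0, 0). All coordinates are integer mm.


translate([396, 272, 0]) cube([2220, 1769, 98]);


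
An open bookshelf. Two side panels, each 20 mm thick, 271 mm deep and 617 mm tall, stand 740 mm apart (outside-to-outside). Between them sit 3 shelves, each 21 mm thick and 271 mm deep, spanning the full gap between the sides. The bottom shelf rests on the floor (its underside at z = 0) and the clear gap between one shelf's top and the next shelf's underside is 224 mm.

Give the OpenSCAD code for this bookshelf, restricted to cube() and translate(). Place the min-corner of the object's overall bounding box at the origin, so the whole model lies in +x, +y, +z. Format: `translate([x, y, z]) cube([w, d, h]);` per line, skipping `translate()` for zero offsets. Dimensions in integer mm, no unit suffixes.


cube([20, 271, 617]);
translate([720, 0, 0]) cube([20, 271, 617]);
translate([20, 0, 0]) cube([700, 271, 21]);
translate([20, 0, 245]) cube([700, 271, 21]);
translate([20, 0, 490]) cube([700, 271, 21]);


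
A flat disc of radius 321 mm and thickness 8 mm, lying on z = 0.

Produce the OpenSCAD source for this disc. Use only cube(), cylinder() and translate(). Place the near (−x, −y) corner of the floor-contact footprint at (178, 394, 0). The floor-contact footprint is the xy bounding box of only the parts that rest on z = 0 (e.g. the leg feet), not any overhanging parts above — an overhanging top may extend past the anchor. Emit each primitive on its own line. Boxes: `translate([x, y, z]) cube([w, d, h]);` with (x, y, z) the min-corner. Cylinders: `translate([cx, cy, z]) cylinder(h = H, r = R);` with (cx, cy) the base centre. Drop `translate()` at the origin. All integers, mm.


translate([499, 715, 0]) cylinder(h = 8, r = 321);


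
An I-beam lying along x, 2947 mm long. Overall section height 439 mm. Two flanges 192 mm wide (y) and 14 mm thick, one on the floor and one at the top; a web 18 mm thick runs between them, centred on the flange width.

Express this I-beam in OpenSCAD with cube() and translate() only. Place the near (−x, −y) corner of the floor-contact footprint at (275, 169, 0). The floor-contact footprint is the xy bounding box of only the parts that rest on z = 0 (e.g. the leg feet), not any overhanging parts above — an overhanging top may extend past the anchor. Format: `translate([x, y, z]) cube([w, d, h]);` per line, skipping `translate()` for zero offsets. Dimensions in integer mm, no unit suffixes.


translate([275, 169, 0]) cube([2947, 192, 14]);
translate([275, 256, 14]) cube([2947, 18, 411]);
translate([275, 169, 425]) cube([2947, 192, 14]);


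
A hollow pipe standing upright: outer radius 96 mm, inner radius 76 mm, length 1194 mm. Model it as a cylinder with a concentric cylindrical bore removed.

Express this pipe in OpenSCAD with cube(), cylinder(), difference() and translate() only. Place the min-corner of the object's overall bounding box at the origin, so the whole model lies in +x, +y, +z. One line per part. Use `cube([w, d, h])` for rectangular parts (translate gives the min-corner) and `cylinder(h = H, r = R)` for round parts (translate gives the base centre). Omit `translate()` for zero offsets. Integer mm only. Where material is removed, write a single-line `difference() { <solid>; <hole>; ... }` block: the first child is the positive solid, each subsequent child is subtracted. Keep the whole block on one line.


difference() { translate([96, 96, 0]) cylinder(h = 1194, r = 96); translate([96, 96, 0]) cylinder(h = 1194, r = 76); }


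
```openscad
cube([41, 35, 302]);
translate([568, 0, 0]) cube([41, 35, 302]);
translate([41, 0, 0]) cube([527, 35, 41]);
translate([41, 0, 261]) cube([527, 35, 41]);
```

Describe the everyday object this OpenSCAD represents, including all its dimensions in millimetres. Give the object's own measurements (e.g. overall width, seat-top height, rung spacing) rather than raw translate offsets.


A rectangular picture frame lying in the x–z plane (depth along y). The opening is 527 mm wide (x) by 220 mm tall (z), surrounded by a border 41 mm wide on all four sides. The frame is 35 mm deep and is made of two full-height vertical stiles with two horizontal rails fitted between them.


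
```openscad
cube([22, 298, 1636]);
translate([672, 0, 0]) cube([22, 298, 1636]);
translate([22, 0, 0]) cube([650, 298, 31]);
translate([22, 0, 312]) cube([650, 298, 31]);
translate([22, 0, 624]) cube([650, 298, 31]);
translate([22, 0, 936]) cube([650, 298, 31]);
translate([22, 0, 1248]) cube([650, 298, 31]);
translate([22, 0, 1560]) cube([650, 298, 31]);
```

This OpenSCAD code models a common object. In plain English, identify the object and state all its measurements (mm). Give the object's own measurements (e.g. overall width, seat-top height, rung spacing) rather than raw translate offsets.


An open bookshelf. Two side panels, each 22 mm thick, 298 mm deep and 1636 mm tall, stand 694 mm apart (outside-to-outside). Between them sit 6 shelves, each 31 mm thick and 298 mm deep, spanning the full gap between the sides. The bottom shelf rests on the floor (its underside at z = 0) and the clear gap between one shelf's top and the next shelf's underside is 281 mm.


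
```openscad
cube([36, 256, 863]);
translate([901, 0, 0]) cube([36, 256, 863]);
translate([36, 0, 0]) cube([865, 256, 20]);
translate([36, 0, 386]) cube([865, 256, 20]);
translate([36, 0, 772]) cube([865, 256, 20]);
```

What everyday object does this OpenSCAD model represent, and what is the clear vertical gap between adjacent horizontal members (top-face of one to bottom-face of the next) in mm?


A bookshelf. The clear shelf gap is 366 mm.

Two tall side panels with 3 horizontal boards between them — a bookshelf. The first two shelf undersides are at z = 0 and z = 386; with shelf thickness 20, the clear gap is 386 − 0 − 20 = 366 mm.


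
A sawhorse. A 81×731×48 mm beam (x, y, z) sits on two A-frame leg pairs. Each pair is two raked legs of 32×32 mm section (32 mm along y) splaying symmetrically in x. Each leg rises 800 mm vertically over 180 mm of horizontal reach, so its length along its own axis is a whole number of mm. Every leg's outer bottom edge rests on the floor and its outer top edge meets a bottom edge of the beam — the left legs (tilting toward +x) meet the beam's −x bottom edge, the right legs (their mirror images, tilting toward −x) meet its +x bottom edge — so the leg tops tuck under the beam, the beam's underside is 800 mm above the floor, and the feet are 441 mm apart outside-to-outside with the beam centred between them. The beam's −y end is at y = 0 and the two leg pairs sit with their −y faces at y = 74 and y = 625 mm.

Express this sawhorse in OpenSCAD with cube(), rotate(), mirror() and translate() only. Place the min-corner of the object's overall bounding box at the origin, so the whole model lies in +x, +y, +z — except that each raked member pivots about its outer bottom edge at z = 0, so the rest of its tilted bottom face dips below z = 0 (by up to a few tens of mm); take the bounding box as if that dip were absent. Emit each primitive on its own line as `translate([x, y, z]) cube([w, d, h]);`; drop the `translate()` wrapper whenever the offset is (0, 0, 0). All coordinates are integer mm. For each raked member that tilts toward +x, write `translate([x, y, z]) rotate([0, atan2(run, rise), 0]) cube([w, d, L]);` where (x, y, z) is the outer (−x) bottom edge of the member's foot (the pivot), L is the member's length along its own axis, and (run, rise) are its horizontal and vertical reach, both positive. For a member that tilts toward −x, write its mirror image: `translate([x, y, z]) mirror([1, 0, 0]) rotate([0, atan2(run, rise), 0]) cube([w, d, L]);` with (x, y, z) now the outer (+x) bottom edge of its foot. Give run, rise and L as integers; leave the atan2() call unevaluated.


// leg length = √(180² + 800²) = 820
// right-leg outer foot x = 2·180 + 81 = 441
// beam min-corner = (180, 0, 800)
translate([180, 0, 800]) cube([81, 731, 48]);
translate([0, 74, 0]) rotate([0, atan2(180, 800), 0]) cube([32, 32, 820]);
translate([441, 74, 0]) mirror([1, 0, 0]) rotate([0, atan2(180, 800), 0]) cube([32, 32, 820]);
translate([0, 625, 0]) rotate([0, atan2(180, 800), 0]) cube([32, 32, 820]);
translate([441, 625, 0]) mirror([1, 0, 0]) rotate([0, atan2(180, 800), 0]) cube([32, 32, 820]);


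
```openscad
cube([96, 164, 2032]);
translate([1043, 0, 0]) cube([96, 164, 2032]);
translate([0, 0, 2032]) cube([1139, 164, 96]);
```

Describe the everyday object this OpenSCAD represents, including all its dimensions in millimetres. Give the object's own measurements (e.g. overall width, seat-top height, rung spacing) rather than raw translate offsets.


A door frame. The clear opening is 947 mm wide and 2032 mm high. Two 96 mm wide jambs, 164 mm deep, stand either side of the opening from the floor to the top of the opening. A 96 mm thick head sits across the top of both jambs, spanning the full outside width of the frame.


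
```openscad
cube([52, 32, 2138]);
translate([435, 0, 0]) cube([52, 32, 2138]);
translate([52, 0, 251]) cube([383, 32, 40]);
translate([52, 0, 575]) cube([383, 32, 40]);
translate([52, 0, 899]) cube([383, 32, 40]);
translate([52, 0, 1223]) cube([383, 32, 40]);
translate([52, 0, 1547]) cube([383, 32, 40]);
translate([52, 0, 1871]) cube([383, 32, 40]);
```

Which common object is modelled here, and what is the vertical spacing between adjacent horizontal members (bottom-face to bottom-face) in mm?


A ladder. The rung spacing is 324 mm.

Two tall 52×32 posts with 6 short bars between them — a ladder. Adjacent rungs sit at z = 251 and z = 575, so the spacing is 575 − 251 = 324 mm.


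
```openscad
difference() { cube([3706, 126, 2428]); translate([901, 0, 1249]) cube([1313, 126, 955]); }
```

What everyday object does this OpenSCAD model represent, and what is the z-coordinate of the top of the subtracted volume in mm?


A wall with a window opening. The window head height is 2204 mm.

A wall with a rectangular opening subtracted — a window. Sill at z = 1249, opening 955 mm tall, so the head is at 1249 + 955 = 2204 mm.


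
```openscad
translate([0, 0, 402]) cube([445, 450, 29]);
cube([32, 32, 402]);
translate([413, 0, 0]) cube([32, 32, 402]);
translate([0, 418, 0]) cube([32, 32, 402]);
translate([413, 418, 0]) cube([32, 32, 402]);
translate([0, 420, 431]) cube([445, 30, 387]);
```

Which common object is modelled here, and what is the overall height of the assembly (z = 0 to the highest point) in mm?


A chair. The overall height is 818 mm.

A slab on four corner posts with a tall panel at the back — a chair. The seat slab sits at z = 402 with thickness 29, and the 387 mm backrest starts at the seat top, so the overall height is 402 + 29 + 387 = 818 mm.


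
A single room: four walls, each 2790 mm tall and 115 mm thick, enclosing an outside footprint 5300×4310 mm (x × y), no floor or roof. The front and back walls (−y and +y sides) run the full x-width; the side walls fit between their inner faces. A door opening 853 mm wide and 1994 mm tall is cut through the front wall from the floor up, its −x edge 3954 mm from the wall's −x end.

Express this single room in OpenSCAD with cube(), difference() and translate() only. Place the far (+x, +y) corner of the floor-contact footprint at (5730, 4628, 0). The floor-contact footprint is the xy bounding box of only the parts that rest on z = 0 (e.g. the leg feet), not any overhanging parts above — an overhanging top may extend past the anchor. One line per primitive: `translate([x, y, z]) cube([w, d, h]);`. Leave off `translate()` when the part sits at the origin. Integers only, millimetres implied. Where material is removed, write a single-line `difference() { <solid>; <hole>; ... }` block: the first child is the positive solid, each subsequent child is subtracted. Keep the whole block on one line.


difference() { translate([430, 318, 0]) cube([5300, 115, 2790]); translate([4384, 318, 0]) cube([853, 115, 1994]); }
translate([430, 4513, 0]) cube([5300, 115, 2790]);
translate([430, 433, 0]) cube([115, 4080, 2790]);
translate([5615, 433, 0]) cube([115, 4080, 2790]);


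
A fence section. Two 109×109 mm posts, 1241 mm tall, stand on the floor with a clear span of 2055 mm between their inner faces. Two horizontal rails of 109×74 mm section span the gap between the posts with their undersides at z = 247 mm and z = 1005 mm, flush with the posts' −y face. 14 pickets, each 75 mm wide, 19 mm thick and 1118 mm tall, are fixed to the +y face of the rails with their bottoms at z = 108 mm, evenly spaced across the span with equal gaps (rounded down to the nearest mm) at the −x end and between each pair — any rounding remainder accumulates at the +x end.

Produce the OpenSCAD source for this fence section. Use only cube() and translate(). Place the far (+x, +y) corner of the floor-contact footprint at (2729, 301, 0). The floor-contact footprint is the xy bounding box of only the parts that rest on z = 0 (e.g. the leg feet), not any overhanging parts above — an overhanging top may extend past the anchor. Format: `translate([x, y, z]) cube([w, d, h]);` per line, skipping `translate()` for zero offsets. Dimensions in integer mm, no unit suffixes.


translate([456, 192, 0]) cube([109, 109, 1241]);
translate([2620, 192, 0]) cube([109, 109, 1241]);
translate([565, 192, 247]) cube([2055, 109, 74]);
translate([565, 192, 1005]) cube([2055, 109, 74]);
translate([632, 301, 108]) cube([75, 19, 1118]);
translate([774, 301, 108]) cube([75, 19, 1118]);
translate([916, 301, 108]) cube([75, 19, 1118]);
translate([1058, 301, 108]) cube([75, 19, 1118]);
translate([1200, 301, 108]) cube([75, 19, 1118]);
translate([1342, 301, 108]) cube([75, 19, 1118]);
translate([1484, 301, 108]) cube([75, 19, 1118]);
translate([1626, 301, 108]) cube([75, 19, 1118]);
translate([1768, 301, 108]) cube([75, 19, 1118]);
translate([1910, 301, 108]) cube([75, 19, 1118]);
translate([2052, 301, 108]) cube([75, 19, 1118]);
translate([2194, 301, 108]) cube([75, 19, 1118]);
translate([2336, 301, 108]) cube([75, 19, 1118]);
translate([2478, 301, 108]) cube([75, 19, 1118]);


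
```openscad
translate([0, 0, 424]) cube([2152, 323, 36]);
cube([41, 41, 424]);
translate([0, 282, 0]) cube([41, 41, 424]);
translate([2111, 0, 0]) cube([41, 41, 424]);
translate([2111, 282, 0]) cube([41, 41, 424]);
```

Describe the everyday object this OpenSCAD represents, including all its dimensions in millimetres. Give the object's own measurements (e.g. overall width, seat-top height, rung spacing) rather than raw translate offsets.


A bench: a 2152×323 mm seat slab, 36 mm thick, top at z = 460 mm, on four 41×41 mm square legs flush with the seat corners and standing on z = 0.


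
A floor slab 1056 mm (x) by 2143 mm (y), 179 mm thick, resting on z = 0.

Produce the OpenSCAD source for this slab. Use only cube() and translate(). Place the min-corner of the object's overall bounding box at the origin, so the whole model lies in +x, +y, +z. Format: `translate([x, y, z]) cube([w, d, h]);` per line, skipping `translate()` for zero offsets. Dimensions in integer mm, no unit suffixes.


cube([1056, 2143, 179]);


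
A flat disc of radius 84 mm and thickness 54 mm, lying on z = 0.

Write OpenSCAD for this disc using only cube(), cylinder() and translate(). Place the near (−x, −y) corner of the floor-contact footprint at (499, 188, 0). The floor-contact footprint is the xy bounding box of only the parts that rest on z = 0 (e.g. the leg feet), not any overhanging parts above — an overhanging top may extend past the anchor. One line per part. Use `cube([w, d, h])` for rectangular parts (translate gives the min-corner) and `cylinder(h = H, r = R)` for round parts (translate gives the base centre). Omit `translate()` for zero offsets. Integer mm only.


translate([583, 272, 0]) cylinder(h = 54, r = 84);


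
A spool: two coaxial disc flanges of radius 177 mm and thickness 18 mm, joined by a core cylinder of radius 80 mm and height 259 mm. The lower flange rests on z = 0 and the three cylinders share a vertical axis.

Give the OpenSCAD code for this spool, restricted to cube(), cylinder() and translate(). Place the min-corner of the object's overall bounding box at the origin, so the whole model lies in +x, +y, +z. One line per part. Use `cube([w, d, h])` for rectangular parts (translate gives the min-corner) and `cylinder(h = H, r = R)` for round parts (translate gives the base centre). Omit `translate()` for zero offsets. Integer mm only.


translate([177, 177, 0]) cylinder(h = 18, r = 177);
translate([177, 177, 18]) cylinder(h = 259, r = 80);
translate([177, 177, 277]) cylinder(h = 18, r = 177);


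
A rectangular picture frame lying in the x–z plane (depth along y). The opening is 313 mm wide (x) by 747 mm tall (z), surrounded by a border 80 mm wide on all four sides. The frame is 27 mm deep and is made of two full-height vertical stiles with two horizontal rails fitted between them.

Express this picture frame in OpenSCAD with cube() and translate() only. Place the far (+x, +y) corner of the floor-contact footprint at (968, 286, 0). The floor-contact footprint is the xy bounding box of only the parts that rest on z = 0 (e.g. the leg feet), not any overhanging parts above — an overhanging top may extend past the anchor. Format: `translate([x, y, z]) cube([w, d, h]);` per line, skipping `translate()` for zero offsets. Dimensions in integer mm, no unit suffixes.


translate([495, 259, 0]) cube([80, 27, 907]);
translate([888, 259, 0]) cube([80, 27, 907]);
translate([575, 259, 0]) cube([313, 27, 80]);
translate([575, 259, 827]) cube([313, 27, 80]);


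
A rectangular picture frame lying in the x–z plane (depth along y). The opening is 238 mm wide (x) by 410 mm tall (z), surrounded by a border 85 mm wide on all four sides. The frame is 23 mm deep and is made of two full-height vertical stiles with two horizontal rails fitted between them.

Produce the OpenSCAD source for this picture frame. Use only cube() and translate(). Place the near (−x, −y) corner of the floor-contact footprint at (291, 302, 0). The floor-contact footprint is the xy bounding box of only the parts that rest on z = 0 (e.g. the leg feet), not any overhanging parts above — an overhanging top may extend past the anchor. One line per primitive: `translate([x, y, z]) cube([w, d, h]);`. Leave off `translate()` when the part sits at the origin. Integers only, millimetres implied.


translate([291, 302, 0]) cube([85, 23, 580]);
translate([614, 302, 0]) cube([85, 23, 580]);
translate([376, 302, 0]) cube([238, 23, 85]);
translate([376, 302, 495]) cube([238, 23, 85]);


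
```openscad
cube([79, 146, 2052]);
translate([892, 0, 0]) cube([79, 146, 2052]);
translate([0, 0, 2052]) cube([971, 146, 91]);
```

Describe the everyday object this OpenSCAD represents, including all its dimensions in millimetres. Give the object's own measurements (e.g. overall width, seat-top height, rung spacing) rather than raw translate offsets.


A door frame. The clear opening is 813 mm wide and 2052 mm high. Two 79 mm wide jambs, 146 mm deep, stand either side of the opening from the floor to the top of the opening. A 91 mm thick head sits across the top of both jambs, spanning the full outside width of the frame.


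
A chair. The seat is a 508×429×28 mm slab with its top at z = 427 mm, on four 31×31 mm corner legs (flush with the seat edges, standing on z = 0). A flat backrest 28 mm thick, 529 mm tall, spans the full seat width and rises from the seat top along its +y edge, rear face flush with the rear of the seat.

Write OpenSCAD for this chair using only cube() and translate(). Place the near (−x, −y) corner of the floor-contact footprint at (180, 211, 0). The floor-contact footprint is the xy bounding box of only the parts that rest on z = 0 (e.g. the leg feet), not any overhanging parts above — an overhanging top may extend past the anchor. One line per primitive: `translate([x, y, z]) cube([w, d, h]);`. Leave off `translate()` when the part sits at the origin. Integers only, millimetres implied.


translate([180, 211, 399]) cube([508, 429, 28]);
translate([180, 211, 0]) cube([31, 31, 399]);
translate([657, 211, 0]) cube([31, 31, 399]);
translate([180, 609, 0]) cube([31, 31, 399]);
translate([657, 609, 0]) cube([31, 31, 399]);
translate([180, 612, 427]) cube([508, 28, 529]);


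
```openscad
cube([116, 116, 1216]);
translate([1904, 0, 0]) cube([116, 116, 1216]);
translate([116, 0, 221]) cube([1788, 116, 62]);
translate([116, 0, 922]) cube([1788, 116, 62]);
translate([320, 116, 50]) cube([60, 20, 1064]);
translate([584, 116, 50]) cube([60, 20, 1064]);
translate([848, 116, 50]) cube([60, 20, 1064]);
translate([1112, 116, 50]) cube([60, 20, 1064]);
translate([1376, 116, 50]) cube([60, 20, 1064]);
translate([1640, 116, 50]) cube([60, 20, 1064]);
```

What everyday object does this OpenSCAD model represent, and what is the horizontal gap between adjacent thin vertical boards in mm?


A fence section. The picket gap is 204 mm.

Two posts, two rails, 6 pickets — a fence section. Span 1788 mm holds 6 pickets of 60 mm with 7 equal gaps: ⌊(1788 − 6·60) / 7⌋ = 204 mm.


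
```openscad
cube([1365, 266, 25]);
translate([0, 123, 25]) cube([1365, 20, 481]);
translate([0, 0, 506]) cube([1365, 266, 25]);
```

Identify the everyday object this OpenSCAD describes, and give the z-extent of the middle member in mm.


An I-beam. The web height is 481 mm.

Two wide flanges with a thin centred web — an I-beam. Overall 531 mm minus two 25 mm flanges gives a web of 531 − 2·25 = 481 mm.


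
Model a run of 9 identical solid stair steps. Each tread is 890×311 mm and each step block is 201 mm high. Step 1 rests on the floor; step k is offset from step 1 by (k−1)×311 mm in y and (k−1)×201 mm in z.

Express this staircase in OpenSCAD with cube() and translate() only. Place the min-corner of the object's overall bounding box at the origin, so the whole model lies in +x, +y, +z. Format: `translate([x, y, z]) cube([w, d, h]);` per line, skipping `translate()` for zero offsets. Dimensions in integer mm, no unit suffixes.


cube([890, 311, 201]);
translate([0, 311, 201]) cube([890, 311, 201]);
translate([0, 622, 402]) cube([890, 311, 201]);
translate([0, 933, 603]) cube([890, 311, 201]);
translate([0, 1244, 804]) cube([890, 311, 201]);
translate([0, 1555, 1005]) cube([890, 311, 201]);
translate([0, 1866, 1206]) cube([890, 311, 201]);
translate([0, 2177, 1407]) cube([890, 311, 201]);
translate([0, 2488, 1608]) cube([890, 311, 201]);


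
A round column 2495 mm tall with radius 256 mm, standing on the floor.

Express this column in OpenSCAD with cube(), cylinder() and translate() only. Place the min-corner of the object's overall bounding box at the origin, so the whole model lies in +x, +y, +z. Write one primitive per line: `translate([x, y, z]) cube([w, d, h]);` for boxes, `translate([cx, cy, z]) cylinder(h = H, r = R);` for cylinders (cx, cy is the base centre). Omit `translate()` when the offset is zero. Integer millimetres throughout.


translate([256, 256, 0]) cylinder(h = 2495, r = 256);


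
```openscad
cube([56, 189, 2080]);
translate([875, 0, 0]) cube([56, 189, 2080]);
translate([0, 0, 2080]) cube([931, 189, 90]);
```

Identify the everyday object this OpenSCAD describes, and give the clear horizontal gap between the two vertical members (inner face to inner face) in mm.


A door frame. The clear opening width is 819 mm.

Two 2080 mm tall posts with a header on top — a door frame. The left jamb is 56 mm wide at x = 0; the right jamb starts at x = 875. The clear opening is 875 − 56 = 819 mm.


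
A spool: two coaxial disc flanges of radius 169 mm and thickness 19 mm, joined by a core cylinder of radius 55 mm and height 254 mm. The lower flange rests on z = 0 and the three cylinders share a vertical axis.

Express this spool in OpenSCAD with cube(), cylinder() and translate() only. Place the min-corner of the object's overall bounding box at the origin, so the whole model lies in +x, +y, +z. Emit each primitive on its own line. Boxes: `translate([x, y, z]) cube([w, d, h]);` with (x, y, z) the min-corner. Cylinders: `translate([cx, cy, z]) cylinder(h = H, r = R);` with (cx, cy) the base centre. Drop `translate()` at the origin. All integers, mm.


translate([169, 169, 0]) cylinder(h = 19, r = 169);
translate([169, 169, 19]) cylinder(h = 254, r = 55);
translate([169, 169, 273]) cylinder(h = 19, r = 169);


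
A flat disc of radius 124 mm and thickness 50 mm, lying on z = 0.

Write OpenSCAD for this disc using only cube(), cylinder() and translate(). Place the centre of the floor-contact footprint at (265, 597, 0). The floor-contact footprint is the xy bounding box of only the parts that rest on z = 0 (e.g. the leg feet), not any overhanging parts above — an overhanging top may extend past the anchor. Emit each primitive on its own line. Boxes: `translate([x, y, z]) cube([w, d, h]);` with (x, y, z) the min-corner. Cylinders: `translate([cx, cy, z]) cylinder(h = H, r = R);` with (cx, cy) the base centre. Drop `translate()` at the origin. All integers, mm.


translate([265, 597, 0]) cylinder(h = 50, r = 124);


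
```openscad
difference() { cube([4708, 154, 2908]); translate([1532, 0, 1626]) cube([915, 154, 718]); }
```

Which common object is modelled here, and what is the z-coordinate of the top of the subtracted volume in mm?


A wall with a window opening. The window head height is 2344 mm.

A wall with a rectangular opening subtracted — a window. Sill at z = 1626, opening 718 mm tall, so the head is at 1626 + 718 = 2344 mm.


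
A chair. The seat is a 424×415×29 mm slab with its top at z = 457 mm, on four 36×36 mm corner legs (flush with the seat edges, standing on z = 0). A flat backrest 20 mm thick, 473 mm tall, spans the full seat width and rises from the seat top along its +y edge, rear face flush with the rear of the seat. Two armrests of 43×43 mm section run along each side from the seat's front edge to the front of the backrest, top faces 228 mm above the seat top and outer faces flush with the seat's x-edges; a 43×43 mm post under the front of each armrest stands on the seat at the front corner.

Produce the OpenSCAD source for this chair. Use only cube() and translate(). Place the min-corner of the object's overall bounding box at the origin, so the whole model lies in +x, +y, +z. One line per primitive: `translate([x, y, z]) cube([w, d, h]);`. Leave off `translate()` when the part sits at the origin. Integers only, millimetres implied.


translate([0, 0, 428]) cube([424, 415, 29]);
cube([36, 36, 428]);
translate([388, 0, 0]) cube([36, 36, 428]);
translate([0, 379, 0]) cube([36, 36, 428]);
translate([388, 379, 0]) cube([36, 36, 428]);
translate([0, 395, 457]) cube([424, 20, 473]);
translate([0, 0, 642]) cube([43, 395, 43]);
translate([381, 0, 642]) cube([43, 395, 43]);
translate([0, 0, 457]) cube([43, 43, 185]);
translate([381, 0, 457]) cube([43, 43, 185]);


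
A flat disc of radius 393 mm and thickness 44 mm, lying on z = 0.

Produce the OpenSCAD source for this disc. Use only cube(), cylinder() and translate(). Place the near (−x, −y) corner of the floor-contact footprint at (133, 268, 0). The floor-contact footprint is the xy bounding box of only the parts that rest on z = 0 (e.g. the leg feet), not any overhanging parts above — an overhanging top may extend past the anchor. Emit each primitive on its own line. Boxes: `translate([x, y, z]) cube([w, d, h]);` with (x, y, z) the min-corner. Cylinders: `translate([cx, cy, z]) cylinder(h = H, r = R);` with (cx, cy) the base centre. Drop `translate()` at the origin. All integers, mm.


translate([526, 661, 0]) cylinder(h = 44, r = 393);


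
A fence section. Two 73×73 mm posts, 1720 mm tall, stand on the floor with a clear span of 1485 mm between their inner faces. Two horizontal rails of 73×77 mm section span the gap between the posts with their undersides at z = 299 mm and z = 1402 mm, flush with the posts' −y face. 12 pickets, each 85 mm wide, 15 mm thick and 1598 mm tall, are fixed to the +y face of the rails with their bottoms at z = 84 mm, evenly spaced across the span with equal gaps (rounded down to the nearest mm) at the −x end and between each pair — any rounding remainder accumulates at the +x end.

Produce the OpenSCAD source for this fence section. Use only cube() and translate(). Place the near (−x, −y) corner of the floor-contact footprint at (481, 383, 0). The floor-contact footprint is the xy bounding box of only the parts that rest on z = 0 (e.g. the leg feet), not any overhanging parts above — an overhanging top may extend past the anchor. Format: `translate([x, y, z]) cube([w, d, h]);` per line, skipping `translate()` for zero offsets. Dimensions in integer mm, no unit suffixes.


translate([481, 383, 0]) cube([73, 73, 1720]);
translate([2039, 383, 0]) cube([73, 73, 1720]);
translate([554, 383, 299]) cube([1485, 73, 77]);
translate([554, 383, 1402]) cube([1485, 73, 77]);
translate([589, 456, 84]) cube([85, 15, 1598]);
translate([709, 456, 84]) cube([85, 15, 1598]);
translate([829, 456, 84]) cube([85, 15, 1598]);
translate([949, 456, 84]) cube([85, 15, 1598]);
translate([1069, 456, 84]) cube([85, 15, 1598]);
translate([1189, 456, 84]) cube([85, 15, 1598]);
translate([1309, 456, 84]) cube([85, 15, 1598]);
translate([1429, 456, 84]) cube([85, 15, 1598]);
translate([1549, 456, 84]) cube([85, 15, 1598]);
translate([1669, 456, 84]) cube([85, 15, 1598]);
translate([1789, 456, 84]) cube([85, 15, 1598]);
translate([1909, 456, 84]) cube([85, 15, 1598]);


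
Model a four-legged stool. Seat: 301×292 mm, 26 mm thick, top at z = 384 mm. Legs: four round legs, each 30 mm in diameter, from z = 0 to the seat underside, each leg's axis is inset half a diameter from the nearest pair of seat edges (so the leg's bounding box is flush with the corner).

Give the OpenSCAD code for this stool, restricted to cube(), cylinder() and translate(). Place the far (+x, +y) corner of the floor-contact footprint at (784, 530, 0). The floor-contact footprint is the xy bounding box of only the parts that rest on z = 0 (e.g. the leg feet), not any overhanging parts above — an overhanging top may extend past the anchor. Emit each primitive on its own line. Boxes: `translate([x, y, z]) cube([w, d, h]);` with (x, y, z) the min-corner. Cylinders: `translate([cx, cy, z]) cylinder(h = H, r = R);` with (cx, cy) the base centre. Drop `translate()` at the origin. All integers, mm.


translate([483, 238, 358]) cube([301, 292, 26]);
translate([498, 253, 0]) cylinder(h = 358, r = 15);
translate([769, 253, 0]) cylinder(h = 358, r = 15);
translate([498, 515, 0]) cylinder(h = 358, r = 15);
translate([769, 515, 0]) cylinder(h = 358, r = 15);


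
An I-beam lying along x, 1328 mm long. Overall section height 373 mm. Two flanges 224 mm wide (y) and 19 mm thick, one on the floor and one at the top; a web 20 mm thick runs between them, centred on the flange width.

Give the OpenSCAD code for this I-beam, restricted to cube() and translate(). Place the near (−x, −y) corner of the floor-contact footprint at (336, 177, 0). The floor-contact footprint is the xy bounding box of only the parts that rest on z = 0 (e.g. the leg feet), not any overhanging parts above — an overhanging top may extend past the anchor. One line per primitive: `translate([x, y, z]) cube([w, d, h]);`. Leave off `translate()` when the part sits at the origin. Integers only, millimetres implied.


translate([336, 177, 0]) cube([1328, 224, 19]);
translate([336, 279, 19]) cube([1328, 20, 335]);
translate([336, 177, 354]) cube([1328, 224, 19]);
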